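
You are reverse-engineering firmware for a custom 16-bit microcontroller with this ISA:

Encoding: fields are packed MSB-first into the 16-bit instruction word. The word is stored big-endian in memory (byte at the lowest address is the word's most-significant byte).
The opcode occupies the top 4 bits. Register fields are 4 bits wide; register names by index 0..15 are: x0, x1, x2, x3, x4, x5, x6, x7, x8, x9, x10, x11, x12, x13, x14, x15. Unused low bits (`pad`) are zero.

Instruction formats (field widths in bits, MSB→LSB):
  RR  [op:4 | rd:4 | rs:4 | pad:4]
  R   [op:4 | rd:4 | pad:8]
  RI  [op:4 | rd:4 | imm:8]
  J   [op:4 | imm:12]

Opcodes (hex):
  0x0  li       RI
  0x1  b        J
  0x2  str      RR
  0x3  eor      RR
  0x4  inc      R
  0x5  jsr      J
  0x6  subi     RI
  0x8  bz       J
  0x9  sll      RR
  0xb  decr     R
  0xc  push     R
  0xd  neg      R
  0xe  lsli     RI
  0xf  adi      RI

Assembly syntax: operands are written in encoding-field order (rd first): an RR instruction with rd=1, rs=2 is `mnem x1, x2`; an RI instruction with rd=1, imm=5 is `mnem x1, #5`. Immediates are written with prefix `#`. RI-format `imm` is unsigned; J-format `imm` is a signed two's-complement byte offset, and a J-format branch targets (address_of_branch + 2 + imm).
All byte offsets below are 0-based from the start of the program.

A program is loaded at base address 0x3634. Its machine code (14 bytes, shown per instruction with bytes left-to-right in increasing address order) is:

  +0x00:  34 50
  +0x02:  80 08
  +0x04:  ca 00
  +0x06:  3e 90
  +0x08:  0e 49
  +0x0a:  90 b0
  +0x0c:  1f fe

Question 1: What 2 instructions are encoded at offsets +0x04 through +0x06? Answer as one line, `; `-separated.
push x10; eor x14, x9

off 0x04: read ca 00 as big → 0xca00
  opcode bits[15:12]=0xc: push/R
  [11:8] rd=10 = x10
off 0x06: read 3e 90 as big → 0x3e90
  opcode bits[15:12]=0x3: eor/RR
  [11:8] rd=14 = x14
  [7:4] rs=9 = x9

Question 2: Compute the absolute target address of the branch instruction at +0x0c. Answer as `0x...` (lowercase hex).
0x3640

[0c] 1f fe → 0x1ffe
  op=0x1ffe>>12=0x1 ⇒ b (J)
  imm: (w>>0)&0xfff=0xffe (s12→-2) → #-2
  target = base 0x3634 + off 0x0c + 2 + imm -2 = 0x3640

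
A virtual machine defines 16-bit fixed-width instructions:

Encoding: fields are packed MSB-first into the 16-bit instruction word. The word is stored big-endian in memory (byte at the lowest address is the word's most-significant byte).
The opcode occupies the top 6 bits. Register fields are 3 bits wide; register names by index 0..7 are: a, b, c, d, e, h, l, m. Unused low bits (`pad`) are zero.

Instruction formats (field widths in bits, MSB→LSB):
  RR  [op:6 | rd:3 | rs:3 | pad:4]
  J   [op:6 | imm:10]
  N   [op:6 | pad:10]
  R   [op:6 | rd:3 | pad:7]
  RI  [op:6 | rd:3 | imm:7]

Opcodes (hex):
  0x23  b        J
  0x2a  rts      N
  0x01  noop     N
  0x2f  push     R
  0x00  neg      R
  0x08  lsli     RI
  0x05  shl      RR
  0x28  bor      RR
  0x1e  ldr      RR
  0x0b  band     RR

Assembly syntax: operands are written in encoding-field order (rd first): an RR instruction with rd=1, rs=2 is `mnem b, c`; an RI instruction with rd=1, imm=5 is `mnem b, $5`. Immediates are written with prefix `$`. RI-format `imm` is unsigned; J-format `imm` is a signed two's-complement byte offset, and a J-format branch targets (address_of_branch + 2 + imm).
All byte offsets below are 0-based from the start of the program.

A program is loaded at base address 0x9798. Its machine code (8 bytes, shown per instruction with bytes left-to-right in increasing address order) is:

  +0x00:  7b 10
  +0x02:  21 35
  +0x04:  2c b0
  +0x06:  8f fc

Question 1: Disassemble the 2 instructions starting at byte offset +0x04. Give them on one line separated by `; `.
+0x04: 2c b0 ⇒ word 0x2cb0 (big)
  opcode bits[15:10]=0xb: band/RR
  [9:7] rd=1 = b
  [6:4] rs=3 = d
+0x06: 8f fc ⇒ word 0x8ffc (big)
  opcode bits[15:10]=0x23: b/J
  [9:0] imm=1020 (s10→-4) = $-4

band b, d; b $-4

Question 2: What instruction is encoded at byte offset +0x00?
ldr l, b

@+00  big-endian(7b 10) = 0x7b10
  top 6b → 0x1e → ldr [RR]
  [9:7] rd=6 = l
  [6:4] rs=1 = b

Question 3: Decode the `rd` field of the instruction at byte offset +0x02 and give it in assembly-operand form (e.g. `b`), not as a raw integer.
[02] 21 35 → 0x2135
  top 6b → 0x8 → lsli [RI]
  rd: (w>>7)&0x7=0x2 → c
  imm: (w>>0)&0x7f=0x35 → $53

c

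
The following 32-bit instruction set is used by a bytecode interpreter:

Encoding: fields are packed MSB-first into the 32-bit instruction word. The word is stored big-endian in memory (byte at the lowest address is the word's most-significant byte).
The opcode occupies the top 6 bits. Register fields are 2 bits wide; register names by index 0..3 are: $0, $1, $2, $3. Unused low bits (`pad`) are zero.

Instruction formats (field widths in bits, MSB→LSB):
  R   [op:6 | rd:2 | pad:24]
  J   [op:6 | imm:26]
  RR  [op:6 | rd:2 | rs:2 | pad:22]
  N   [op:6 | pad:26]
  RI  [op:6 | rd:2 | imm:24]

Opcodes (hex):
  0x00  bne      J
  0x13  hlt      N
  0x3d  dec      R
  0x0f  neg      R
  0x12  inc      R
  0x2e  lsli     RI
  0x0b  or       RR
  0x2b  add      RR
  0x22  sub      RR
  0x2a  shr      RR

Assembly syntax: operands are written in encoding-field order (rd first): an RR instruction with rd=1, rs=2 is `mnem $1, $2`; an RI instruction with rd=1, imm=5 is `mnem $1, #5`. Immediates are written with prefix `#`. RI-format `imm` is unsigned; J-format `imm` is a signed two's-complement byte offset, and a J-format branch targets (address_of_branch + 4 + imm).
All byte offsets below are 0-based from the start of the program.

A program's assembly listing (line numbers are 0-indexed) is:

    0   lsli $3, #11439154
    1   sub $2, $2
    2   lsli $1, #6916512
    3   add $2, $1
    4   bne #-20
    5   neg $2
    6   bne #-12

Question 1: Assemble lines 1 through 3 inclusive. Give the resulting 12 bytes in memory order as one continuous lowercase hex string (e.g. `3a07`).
8a800000b96989a0ae400000

L1: sub op=0x22:6|rd=2:2|rs=2:2|pad=0:22 ⇒ 0x8a800000 ⇒ big 8a 80 00 00
L2: lsli op=0x2e:6|rd=1:2|imm=6916512:24 ⇒ 0xb96989a0 ⇒ big b9 69 89 a0
L3: add op=0x2b:6|rd=2:2|rs=1:2|pad=0:22 ⇒ 0xae400000 ⇒ big ae 40 00 00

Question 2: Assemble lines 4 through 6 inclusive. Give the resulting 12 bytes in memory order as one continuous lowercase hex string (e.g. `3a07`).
03ffffec3e00000003fffff4

4. bne fields op=0x0:6|imm=-20:26 → word 03ffffech → 03 ff ff ec
5. neg fields op=0xf:6|rd=2:2|pad=0:24 → word 3e000000h → 3e 00 00 00
6. bne fields op=0x0:6|imm=-12:26 → word 03fffff4h → 03 ff ff f4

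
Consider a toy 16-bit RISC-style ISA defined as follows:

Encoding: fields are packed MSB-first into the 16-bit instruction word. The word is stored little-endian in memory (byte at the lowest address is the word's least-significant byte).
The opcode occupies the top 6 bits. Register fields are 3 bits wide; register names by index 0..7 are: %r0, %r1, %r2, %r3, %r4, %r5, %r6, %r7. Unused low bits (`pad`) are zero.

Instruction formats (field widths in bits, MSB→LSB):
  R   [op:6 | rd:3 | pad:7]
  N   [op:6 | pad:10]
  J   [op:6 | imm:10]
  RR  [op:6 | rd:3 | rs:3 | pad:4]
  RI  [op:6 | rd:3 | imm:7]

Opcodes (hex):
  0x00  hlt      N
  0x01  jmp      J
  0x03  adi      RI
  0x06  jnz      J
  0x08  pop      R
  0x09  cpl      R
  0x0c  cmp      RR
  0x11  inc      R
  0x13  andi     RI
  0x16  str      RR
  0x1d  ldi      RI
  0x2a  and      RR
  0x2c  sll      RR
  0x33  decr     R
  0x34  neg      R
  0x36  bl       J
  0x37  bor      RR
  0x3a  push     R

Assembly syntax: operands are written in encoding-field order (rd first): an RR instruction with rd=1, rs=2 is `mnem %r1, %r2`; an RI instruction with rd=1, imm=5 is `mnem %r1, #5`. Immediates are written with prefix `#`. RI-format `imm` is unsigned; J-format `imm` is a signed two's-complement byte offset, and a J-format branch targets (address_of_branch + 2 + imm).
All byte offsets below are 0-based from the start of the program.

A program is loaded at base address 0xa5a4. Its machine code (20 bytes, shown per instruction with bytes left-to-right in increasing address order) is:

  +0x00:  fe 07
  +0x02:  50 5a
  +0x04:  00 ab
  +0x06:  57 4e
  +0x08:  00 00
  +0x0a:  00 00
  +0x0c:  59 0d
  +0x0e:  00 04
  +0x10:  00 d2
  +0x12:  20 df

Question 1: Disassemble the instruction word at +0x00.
[00] fe 07 → 0x07fe
  top 6b → 0x1 → jmp [J]
  imm@[9:0]=0x3fe (s10→-2) ⇒ #-2

jmp #-2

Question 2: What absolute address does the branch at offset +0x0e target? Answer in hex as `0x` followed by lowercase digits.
0xa5b4

off 0x0e: read 00 04 as little → 0x0400
  top 6b → 0x1 → jmp [J]
  imm: (w>>0)&0x3ff=0x0 → #0
  target = base 0xa5a4 + off 0x0e + 2 + imm 0 = 0xa5b4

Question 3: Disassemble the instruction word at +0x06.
andi %r4, #87

+0x06: 57 4e ⇒ word 0x4e57 (little)
  opcode bits[15:10]=0x13: andi/RI
  rd@[9:7]=0x4 ⇒ %r4
  imm@[6:0]=0x57 ⇒ #87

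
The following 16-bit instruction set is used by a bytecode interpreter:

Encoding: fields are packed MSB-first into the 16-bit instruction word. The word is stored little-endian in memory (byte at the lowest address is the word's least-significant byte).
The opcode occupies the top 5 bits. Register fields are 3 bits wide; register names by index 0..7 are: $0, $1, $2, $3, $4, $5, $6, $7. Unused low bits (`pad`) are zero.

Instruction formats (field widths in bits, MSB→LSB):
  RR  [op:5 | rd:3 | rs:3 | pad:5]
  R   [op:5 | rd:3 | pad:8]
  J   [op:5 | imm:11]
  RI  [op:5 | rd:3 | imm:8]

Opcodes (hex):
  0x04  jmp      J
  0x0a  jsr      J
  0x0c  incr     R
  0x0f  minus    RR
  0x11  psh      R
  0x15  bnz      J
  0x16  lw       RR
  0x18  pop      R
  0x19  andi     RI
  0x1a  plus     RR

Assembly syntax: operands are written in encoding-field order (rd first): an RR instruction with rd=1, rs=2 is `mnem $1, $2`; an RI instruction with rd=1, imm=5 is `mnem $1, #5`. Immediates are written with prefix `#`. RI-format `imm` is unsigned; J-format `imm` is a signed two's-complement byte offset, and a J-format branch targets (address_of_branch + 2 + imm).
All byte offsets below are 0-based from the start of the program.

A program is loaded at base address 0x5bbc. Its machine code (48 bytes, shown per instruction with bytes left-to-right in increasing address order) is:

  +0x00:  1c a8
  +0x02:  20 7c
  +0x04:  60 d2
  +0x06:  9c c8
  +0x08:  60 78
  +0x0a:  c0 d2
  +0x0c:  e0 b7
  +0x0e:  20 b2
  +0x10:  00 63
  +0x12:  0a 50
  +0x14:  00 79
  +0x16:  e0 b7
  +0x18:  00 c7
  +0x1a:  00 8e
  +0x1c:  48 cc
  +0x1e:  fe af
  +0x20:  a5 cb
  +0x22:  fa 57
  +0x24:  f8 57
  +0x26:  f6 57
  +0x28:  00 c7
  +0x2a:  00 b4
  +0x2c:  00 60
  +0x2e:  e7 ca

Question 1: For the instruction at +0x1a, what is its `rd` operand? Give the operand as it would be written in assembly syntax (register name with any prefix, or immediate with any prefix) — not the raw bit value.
$6

[1a] 00 8e → 0x8e00
  top 5b → 0x11 → psh [R]
  rd: (w>>8)&0x7=0x6 → $6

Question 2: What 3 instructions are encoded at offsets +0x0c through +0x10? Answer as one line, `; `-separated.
+0x0c: e0 b7 ⇒ word 0xb7e0 (little)
  opcode bits[15:11]=0x16: lw/RR
  [10:8] rd=7 = $7
  [7:5] rs=7 = $7
+0x0e: 20 b2 ⇒ word 0xb220 (little)
  opcode bits[15:11]=0x16: lw/RR
  [10:8] rd=2 = $2
  [7:5] rs=1 = $1
+0x10: 00 63 ⇒ word 0x6300 (little)
  opcode bits[15:11]=0xc: incr/R
  [10:8] rd=3 = $3

lw $7, $7; lw $2, $1; incr $3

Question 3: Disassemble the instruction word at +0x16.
lw $7, $7

+0x16: e0 b7 ⇒ word 0xb7e0 (little)
  opcode bits[15:11]=0x16: lw/RR
  [10:8] rd=7 = $7
  [7:5] rs=7 = $7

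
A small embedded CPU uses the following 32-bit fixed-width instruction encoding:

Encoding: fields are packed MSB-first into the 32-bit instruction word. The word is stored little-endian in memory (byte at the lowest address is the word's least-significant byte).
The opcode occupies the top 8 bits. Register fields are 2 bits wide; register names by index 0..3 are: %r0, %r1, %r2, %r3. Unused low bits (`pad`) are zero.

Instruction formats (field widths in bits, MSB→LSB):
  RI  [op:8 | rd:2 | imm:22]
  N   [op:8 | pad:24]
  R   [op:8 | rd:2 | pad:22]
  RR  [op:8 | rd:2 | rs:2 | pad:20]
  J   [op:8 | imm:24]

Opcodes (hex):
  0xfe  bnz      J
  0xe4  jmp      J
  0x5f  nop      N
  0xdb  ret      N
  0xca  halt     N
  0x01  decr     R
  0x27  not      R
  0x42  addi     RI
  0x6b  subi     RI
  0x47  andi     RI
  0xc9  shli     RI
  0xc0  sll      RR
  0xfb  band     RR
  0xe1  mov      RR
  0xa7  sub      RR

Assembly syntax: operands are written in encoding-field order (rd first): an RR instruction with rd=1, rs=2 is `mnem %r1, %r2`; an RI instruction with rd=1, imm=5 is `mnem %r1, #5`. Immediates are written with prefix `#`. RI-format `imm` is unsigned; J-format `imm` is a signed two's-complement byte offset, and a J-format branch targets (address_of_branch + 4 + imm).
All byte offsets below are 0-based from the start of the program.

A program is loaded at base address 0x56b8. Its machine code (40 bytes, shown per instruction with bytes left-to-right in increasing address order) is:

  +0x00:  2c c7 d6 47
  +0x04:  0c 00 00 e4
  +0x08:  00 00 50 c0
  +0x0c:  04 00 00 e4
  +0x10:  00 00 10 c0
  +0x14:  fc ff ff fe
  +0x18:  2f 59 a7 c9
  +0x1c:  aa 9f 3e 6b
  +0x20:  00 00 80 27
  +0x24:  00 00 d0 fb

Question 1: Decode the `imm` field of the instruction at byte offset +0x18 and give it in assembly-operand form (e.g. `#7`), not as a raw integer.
#2578735

off 0x18: read 2f 59 a7 c9 as little → 0xc9a7592f
  op=0xc9a7592f>>24=0xc9 ⇒ shli (RI)
  rd@[23:22]=0x2 ⇒ %r2
  imm@[21:0]=0x27592f ⇒ #2578735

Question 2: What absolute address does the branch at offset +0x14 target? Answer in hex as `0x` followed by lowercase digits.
off 0x14: read fc ff ff fe as little → 0xfefffffc
  top 8b → 0xfe → bnz [J]
  imm: (w>>0)&0xffffff=0xfffffc (s24→-4) → #-4
  target = base 0x56b8 + off 0x14 + 4 + imm -4 = 0x56cc

0x56cc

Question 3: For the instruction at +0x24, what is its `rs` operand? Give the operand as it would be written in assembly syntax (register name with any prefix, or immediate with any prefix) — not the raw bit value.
%r1

+0x24: 00 00 d0 fb ⇒ word 0xfbd00000 (little)
  top 8b → 0xfb → band [RR]
  rd@[23:22]=0x3 ⇒ %r3
  rs@[21:20]=0x1 ⇒ %r1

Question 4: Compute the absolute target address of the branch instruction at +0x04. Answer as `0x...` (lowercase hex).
0x56cc

@+04  little-endian(0c 00 00 e4) = 0xe400000c
  top 8b → 0xe4 → jmp [J]
  [23:0] imm=12 = #12
  target = base 0x56b8 + off 0x04 + 4 + imm 12 = 0x56cc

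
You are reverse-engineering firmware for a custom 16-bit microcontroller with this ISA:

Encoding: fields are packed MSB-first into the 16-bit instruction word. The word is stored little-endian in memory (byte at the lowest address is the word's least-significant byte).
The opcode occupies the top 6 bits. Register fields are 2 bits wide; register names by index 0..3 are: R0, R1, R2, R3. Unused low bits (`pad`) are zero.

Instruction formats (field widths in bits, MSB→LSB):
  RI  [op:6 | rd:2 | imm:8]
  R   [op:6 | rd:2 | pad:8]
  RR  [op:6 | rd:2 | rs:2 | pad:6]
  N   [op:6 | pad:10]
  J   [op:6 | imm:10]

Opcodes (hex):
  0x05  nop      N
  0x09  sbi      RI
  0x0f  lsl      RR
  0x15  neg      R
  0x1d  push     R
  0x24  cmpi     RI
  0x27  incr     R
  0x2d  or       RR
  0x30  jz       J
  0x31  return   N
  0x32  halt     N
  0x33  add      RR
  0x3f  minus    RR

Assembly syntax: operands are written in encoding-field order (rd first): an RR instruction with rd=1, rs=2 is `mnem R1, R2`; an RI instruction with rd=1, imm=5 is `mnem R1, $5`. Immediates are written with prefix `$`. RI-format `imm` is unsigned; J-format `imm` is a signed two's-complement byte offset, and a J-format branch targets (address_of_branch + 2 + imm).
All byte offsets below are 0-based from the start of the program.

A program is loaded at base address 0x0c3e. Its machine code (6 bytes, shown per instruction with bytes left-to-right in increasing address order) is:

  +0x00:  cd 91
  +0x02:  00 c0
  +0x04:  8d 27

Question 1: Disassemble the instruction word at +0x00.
+0x00: cd 91 ⇒ word 0x91cd (little)
  top 6b → 0x24 → cmpi [RI]
  rd: (w>>8)&0x3=0x1 → R1
  imm: (w>>0)&0xff=0xcd → $205

cmpi R1, $205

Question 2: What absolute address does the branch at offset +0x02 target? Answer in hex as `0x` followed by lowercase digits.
off 0x02: read 00 c0 as little → 0xc000
  top 6b → 0x30 → jz [J]
  imm@[9:0]=0x0 ⇒ $0
  target = base 0x0c3e + off 0x02 + 2 + imm 0 = 0x0c42

0x0c42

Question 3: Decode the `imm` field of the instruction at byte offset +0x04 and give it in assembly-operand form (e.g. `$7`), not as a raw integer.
off 0x04: read 8d 27 as little → 0x278d
  top 6b → 0x9 → sbi [RI]
  [9:8] rd=3 = R3
  [7:0] imm=141 = $141

$141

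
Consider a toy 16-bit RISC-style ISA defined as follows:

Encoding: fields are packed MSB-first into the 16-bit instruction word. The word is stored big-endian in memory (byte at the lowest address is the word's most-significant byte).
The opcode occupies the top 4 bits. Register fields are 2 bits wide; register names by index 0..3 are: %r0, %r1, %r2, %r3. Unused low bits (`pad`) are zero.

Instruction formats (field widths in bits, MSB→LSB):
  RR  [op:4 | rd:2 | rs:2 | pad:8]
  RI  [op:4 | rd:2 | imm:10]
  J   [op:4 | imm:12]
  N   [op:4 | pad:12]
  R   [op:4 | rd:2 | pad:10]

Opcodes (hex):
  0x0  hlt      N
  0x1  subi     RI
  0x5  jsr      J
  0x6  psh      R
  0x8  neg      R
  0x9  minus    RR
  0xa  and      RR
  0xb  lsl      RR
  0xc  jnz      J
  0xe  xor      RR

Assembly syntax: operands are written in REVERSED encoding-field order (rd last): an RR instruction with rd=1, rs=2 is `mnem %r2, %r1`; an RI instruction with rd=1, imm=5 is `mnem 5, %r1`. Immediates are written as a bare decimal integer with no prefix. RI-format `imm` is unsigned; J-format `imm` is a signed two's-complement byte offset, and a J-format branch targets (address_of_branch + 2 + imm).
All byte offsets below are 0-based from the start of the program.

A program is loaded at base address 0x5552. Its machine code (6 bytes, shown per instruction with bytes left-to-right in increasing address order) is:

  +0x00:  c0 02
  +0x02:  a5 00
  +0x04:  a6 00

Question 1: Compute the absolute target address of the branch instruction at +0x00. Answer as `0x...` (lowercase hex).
off 0x00: read c0 02 as big → 0xc002
  top 4b → 0xc → jnz [J]
  imm: (w>>0)&0xfff=0x2 → 2
  target = base 0x5552 + off 0x00 + 2 + imm 2 = 0x5556

0x5556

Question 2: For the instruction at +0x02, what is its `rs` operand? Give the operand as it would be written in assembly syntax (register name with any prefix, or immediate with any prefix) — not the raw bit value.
%r1

[02] a5 00 → 0xa500
  top 4b → 0xa → and [RR]
  rd: (w>>10)&0x3=0x1 → %r1
  rs: (w>>8)&0x3=0x1 → %r1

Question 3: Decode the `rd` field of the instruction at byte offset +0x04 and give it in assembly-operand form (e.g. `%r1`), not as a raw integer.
+0x04: a6 00 ⇒ word 0xa600 (big)
  op=0xa600>>12=0xa ⇒ and (RR)
  [11:10] rd=1 = %r1
  [9:8] rs=2 = %r2

%r1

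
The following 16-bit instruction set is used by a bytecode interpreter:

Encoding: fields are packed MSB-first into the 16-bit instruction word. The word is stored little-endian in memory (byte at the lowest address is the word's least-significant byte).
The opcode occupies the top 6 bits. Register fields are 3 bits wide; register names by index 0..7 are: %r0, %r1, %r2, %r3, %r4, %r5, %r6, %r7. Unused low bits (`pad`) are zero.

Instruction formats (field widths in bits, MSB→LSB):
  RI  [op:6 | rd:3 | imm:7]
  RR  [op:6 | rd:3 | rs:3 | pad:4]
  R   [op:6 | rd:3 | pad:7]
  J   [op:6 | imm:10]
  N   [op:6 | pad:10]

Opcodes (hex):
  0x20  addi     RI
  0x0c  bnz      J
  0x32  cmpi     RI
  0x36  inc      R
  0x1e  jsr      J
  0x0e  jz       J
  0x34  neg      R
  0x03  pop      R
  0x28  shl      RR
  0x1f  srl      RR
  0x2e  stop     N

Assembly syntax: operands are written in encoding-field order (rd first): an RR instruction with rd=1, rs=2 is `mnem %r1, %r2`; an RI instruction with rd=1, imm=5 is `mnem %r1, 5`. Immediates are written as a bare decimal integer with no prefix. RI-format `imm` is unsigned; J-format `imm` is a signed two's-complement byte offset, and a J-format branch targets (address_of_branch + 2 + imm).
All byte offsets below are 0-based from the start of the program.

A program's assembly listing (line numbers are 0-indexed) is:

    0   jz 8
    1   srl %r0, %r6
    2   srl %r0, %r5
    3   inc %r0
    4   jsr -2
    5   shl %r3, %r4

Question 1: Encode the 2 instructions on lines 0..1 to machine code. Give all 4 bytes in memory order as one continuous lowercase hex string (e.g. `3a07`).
0838607c

L0: jz op=0xe:6|imm=8:10 ⇒ 0x3808 ⇒ little 08 38
L1: srl op=0x1f:6|rd=0:3|rs=6:3|pad=0:4 ⇒ 0x7c60 ⇒ little 60 7c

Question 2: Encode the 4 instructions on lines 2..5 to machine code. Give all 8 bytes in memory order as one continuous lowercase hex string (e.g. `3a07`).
507c00d8fe7bc0a1

2. srl fields op=0x1f:6|rd=0:3|rs=5:3|pad=0:4 → word 7c50h → 50 7c
3. inc fields op=0x36:6|rd=0:3|pad=0:7 → word d800h → 00 d8
4. jsr fields op=0x1e:6|imm=-2:10 → word 7bfeh → fe 7b
5. shl fields op=0x28:6|rd=3:3|rs=4:3|pad=0:4 → word a1c0h → c0 a1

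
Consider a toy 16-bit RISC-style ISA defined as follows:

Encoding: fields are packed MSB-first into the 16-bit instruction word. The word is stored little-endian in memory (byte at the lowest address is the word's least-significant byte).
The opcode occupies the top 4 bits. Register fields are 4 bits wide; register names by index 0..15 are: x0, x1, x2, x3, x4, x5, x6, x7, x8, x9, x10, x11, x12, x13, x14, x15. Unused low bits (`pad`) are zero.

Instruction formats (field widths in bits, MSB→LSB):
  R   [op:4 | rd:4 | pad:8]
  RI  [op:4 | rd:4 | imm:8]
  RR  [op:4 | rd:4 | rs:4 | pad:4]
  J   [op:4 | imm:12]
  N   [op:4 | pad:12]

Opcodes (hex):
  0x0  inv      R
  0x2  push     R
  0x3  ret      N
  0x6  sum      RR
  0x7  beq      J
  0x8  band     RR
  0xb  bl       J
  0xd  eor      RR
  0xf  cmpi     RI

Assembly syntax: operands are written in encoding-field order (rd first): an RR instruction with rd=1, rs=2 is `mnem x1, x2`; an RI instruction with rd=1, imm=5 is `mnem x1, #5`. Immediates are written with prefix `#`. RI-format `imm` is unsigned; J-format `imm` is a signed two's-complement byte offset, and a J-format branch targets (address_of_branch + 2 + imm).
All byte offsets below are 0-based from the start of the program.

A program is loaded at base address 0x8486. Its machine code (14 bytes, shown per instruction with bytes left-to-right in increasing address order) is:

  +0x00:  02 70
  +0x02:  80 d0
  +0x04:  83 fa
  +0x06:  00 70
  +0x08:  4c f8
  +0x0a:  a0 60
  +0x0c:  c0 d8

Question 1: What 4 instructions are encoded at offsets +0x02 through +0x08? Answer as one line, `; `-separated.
@+02  little-endian(80 d0) = 0xd080
  opcode bits[15:12]=0xd: eor/RR
  rd: (w>>8)&0xf=0x0 → x0
  rs: (w>>4)&0xf=0x8 → x8
@+04  little-endian(83 fa) = 0xfa83
  opcode bits[15:12]=0xf: cmpi/RI
  rd: (w>>8)&0xf=0xa → x10
  imm: (w>>0)&0xff=0x83 → #131
@+06  little-endian(00 70) = 0x7000
  opcode bits[15:12]=0x7: beq/J
  imm: (w>>0)&0xfff=0x0 → #0
@+08  little-endian(4c f8) = 0xf84c
  opcode bits[15:12]=0xf: cmpi/RI
  rd: (w>>8)&0xf=0x8 → x8
  imm: (w>>0)&0xff=0x4c → #76

eor x0, x8; cmpi x10, #131; beq #0; cmpi x8, #76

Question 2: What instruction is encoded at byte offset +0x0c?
[0c] c0 d8 → 0xd8c0
  op=0xd8c0>>12=0xd ⇒ eor (RR)
  rd: (w>>8)&0xf=0x8 → x8
  rs: (w>>4)&0xf=0xc → x12

eor x8, x12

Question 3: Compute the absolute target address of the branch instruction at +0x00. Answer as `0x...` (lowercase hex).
[00] 02 70 → 0x7002
  op=0x7002>>12=0x7 ⇒ beq (J)
  imm@[11:0]=0x2 ⇒ #2
  target = base 0x8486 + off 0x00 + 2 + imm 2 = 0x848a

0x848a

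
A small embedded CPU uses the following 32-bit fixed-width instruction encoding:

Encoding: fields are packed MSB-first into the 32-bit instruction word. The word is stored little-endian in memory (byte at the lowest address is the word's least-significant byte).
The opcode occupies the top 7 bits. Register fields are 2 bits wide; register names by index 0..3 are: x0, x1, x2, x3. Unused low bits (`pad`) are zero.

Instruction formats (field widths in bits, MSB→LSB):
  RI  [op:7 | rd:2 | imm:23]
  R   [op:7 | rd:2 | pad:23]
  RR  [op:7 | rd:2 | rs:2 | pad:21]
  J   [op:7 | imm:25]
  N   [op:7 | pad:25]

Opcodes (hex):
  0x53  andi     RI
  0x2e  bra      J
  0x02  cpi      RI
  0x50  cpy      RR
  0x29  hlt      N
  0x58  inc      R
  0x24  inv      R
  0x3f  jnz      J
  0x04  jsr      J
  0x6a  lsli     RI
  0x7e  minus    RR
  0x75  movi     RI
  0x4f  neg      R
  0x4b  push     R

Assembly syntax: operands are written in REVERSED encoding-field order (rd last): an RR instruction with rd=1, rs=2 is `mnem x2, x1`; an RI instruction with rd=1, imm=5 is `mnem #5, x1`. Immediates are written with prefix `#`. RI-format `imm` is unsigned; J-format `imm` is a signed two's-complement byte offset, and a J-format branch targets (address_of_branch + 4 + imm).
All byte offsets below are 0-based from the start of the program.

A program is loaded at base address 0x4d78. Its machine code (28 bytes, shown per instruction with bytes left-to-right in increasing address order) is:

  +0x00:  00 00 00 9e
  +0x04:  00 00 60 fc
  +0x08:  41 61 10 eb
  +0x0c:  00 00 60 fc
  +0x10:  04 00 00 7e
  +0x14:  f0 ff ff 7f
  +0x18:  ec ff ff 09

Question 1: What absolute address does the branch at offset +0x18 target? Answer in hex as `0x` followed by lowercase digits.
0x4d80

@+18  little-endian(ec ff ff 09) = 0x09ffffec
  op=0x09ffffec>>25=0x4 ⇒ jsr (J)
  imm: (w>>0)&0x1ffffff=0x1ffffec (s25→-20) → #-20
  target = base 0x4d78 + off 0x18 + 4 + imm -20 = 0x4d80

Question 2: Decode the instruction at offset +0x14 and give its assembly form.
jnz #-16

off 0x14: read f0 ff ff 7f as little → 0x7ffffff0
  top 7b → 0x3f → jnz [J]
  [24:0] imm=33554416 (s25→-16) = #-16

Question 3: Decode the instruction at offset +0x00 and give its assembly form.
neg x0

off 0x00: read 00 00 00 9e as little → 0x9e000000
  top 7b → 0x4f → neg [R]
  rd@[24:23]=0x0 ⇒ x0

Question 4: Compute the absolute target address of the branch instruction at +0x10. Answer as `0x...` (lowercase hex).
0x4d90

@+10  little-endian(04 00 00 7e) = 0x7e000004
  top 7b → 0x3f → jnz [J]
  [24:0] imm=4 = #4
  target = base 0x4d78 + off 0x10 + 4 + imm 4 = 0x4d90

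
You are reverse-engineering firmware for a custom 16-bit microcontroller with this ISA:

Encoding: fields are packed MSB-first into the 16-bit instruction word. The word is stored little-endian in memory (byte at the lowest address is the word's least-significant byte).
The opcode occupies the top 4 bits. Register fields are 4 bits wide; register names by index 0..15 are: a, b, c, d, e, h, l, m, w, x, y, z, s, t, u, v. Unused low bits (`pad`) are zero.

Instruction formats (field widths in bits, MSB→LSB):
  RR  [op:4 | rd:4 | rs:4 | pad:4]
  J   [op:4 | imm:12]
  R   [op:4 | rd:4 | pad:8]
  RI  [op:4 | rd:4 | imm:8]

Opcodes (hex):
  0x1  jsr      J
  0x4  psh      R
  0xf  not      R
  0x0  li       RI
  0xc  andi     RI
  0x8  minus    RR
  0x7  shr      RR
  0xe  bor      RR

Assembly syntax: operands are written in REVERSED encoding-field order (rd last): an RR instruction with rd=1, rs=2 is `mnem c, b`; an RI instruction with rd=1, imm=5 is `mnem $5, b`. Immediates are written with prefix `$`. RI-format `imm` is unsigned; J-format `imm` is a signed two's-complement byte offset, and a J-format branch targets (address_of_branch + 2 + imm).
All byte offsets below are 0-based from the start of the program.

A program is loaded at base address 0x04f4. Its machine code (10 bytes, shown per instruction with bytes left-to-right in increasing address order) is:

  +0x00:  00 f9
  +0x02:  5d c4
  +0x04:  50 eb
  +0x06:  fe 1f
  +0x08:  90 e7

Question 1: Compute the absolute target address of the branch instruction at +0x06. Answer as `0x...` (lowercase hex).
[06] fe 1f → 0x1ffe
  opcode bits[15:12]=0x1: jsr/J
  imm@[11:0]=0xffe (s12→-2) ⇒ $-2
  target = base 0x04f4 + off 0x06 + 2 + imm -2 = 0x04fa

0x04fa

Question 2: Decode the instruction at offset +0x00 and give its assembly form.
@+00  little-endian(00 f9) = 0xf900
  op=0xf900>>12=0xf ⇒ not (R)
  rd: (w>>8)&0xf=0x9 → x

not x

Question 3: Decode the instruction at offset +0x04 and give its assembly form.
@+04  little-endian(50 eb) = 0xeb50
  op=0xeb50>>12=0xe ⇒ bor (RR)
  rd: (w>>8)&0xf=0xb → z
  rs: (w>>4)&0xf=0x5 → h

bor h, z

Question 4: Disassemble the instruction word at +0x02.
andi $93, e

off 0x02: read 5d c4 as little → 0xc45d
  op=0xc45d>>12=0xc ⇒ andi (RI)
  [11:8] rd=4 = e
  [7:0] imm=93 = $93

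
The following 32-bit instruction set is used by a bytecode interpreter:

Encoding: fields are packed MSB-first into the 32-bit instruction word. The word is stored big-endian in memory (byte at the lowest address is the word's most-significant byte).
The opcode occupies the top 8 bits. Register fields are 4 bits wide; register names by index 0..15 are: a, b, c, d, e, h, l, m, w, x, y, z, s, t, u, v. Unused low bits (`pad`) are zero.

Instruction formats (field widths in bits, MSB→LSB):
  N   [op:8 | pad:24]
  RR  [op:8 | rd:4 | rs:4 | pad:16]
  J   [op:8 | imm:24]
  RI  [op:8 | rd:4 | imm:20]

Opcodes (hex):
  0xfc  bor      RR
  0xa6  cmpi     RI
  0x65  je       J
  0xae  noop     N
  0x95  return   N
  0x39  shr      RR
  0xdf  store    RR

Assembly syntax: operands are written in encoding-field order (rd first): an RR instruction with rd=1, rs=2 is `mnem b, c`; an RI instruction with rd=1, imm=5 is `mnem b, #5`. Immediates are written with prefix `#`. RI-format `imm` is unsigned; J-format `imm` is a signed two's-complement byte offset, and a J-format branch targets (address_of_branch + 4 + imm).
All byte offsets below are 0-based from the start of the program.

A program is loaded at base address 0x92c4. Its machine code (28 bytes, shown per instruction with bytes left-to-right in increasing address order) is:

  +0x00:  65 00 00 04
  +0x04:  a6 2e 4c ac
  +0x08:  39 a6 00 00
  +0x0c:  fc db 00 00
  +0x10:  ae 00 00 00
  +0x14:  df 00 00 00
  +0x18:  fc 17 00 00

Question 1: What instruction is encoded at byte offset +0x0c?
bor t, z

+0x0c: fc db 00 00 ⇒ word 0xfcdb0000 (big)
  opcode bits[31:24]=0xfc: bor/RR
  rd@[23:20]=0xd ⇒ t
  rs@[19:16]=0xb ⇒ z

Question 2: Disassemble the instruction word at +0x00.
je #4

[00] 65 00 00 04 → 0x65000004
  top 8b → 0x65 → je [J]
  [23:0] imm=4 = #4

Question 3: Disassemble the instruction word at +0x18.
[18] fc 17 00 00 → 0xfc170000
  top 8b → 0xfc → bor [RR]
  rd: (w>>20)&0xf=0x1 → b
  rs: (w>>16)&0xf=0x7 → m

bor b, m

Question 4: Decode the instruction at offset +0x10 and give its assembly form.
[10] ae 00 00 00 → 0xae000000
  top 8b → 0xae → noop [N]

noop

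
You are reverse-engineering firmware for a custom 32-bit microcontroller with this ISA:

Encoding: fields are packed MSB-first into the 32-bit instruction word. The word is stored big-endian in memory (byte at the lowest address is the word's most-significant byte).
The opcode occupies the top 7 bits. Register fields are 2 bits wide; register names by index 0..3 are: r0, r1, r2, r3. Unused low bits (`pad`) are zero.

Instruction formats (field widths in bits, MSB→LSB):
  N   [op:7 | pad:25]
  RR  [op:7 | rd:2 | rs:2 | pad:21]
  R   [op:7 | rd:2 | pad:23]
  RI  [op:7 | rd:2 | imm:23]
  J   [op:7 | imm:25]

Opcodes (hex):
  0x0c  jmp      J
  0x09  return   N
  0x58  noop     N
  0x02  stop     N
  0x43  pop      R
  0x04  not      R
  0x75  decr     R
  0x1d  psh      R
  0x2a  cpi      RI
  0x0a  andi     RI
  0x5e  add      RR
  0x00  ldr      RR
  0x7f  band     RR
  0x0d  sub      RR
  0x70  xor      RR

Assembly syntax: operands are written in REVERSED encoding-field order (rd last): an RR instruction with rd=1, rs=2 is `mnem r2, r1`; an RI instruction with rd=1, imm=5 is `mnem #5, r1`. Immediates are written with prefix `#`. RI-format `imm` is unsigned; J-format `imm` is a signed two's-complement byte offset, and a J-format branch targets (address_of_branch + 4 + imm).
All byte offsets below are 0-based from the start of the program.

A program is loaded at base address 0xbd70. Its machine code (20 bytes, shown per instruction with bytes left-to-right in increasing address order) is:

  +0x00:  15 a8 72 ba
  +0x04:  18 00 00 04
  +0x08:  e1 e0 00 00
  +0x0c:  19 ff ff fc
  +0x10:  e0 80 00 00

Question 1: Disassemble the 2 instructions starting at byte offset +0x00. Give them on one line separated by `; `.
@+00  big-endian(15 a8 72 ba) = 0x15a872ba
  op=0x15a872ba>>25=0xa ⇒ andi (RI)
  [24:23] rd=3 = r3
  [22:0] imm=2650810 = #2650810
@+04  big-endian(18 00 00 04) = 0x18000004
  op=0x18000004>>25=0xc ⇒ jmp (J)
  [24:0] imm=4 = #4

andi #2650810, r3; jmp #4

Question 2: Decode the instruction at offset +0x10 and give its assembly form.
xor r0, r1

@+10  big-endian(e0 80 00 00) = 0xe0800000
  opcode bits[31:25]=0x70: xor/RR
  rd: (w>>23)&0x3=0x1 → r1
  rs: (w>>21)&0x3=0x0 → r0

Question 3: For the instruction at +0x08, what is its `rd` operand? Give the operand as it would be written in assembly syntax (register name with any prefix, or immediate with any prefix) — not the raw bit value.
off 0x08: read e1 e0 00 00 as big → 0xe1e00000
  opcode bits[31:25]=0x70: xor/RR
  rd: (w>>23)&0x3=0x3 → r3
  rs: (w>>21)&0x3=0x3 → r3

r3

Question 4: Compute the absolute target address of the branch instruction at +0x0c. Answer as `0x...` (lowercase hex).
[0c] 19 ff ff fc → 0x19fffffc
  top 7b → 0xc → jmp [J]
  [24:0] imm=33554428 (s25→-4) = #-4
  target = base 0xbd70 + off 0x0c + 4 + imm -4 = 0xbd7c

0xbd7c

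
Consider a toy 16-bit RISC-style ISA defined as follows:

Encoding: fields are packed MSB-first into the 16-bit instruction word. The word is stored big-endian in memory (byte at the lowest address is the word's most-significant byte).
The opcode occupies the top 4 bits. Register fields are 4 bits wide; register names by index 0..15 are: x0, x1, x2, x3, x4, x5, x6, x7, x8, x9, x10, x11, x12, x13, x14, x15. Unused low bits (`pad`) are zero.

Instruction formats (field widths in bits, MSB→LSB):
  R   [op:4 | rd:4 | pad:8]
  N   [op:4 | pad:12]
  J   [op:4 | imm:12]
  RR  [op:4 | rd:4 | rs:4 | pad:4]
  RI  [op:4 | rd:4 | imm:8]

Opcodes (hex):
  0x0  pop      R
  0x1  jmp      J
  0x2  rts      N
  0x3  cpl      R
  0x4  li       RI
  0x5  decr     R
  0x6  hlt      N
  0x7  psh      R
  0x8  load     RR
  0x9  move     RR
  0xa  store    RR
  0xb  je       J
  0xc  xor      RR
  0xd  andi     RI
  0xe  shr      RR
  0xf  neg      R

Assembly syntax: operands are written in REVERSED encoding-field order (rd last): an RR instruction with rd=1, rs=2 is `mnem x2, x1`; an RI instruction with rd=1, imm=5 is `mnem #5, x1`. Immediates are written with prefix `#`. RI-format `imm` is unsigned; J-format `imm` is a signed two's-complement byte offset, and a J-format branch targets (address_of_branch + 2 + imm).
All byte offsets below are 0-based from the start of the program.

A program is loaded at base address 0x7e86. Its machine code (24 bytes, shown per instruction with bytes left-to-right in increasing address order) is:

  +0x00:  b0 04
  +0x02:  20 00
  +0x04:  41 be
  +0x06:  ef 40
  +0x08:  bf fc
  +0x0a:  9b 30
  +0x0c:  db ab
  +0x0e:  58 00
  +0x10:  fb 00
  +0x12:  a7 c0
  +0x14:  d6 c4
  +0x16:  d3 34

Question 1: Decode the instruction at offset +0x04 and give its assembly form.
off 0x04: read 41 be as big → 0x41be
  op=0x41be>>12=0x4 ⇒ li (RI)
  rd@[11:8]=0x1 ⇒ x1
  imm@[7:0]=0xbe ⇒ #190

li #190, x1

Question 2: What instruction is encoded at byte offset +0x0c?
andi #171, x11

+0x0c: db ab ⇒ word 0xdbab (big)
  top 4b → 0xd → andi [RI]
  rd: (w>>8)&0xf=0xb → x11
  imm: (w>>0)&0xff=0xab → #171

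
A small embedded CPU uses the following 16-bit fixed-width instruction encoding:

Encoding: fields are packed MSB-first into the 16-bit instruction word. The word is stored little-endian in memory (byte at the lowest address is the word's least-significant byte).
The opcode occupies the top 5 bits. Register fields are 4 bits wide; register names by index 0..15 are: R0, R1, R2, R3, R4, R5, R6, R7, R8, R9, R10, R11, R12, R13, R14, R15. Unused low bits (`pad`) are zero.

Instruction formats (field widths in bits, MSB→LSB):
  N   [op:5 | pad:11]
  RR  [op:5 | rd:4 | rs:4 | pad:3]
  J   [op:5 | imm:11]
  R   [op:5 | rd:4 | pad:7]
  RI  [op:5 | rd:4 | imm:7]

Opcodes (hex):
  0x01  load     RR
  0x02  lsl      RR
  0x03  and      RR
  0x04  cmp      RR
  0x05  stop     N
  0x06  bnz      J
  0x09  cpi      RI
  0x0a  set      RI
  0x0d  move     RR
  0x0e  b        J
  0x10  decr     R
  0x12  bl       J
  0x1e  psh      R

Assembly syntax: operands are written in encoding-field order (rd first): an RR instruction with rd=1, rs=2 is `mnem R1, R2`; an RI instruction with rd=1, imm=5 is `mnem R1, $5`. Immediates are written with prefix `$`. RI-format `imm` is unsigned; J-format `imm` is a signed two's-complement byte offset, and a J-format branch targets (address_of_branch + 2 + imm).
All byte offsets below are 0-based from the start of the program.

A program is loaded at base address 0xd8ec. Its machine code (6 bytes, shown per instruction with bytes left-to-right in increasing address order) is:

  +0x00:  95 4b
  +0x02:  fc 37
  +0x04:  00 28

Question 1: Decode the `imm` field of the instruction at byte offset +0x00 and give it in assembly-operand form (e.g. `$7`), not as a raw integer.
$21

[00] 95 4b → 0x4b95
  top 5b → 0x9 → cpi [RI]
  rd@[10:7]=0x7 ⇒ R7
  imm@[6:0]=0x15 ⇒ $21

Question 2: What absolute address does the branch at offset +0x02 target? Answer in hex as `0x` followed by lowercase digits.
0xd8ec

[02] fc 37 → 0x37fc
  top 5b → 0x6 → bnz [J]
  imm@[10:0]=0x7fc (s11→-4) ⇒ $-4
  target = base 0xd8ec + off 0x02 + 2 + imm -4 = 0xd8ec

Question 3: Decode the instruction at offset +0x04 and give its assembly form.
stop

off 0x04: read 00 28 as little → 0x2800
  op=0x2800>>11=0x5 ⇒ stop (N)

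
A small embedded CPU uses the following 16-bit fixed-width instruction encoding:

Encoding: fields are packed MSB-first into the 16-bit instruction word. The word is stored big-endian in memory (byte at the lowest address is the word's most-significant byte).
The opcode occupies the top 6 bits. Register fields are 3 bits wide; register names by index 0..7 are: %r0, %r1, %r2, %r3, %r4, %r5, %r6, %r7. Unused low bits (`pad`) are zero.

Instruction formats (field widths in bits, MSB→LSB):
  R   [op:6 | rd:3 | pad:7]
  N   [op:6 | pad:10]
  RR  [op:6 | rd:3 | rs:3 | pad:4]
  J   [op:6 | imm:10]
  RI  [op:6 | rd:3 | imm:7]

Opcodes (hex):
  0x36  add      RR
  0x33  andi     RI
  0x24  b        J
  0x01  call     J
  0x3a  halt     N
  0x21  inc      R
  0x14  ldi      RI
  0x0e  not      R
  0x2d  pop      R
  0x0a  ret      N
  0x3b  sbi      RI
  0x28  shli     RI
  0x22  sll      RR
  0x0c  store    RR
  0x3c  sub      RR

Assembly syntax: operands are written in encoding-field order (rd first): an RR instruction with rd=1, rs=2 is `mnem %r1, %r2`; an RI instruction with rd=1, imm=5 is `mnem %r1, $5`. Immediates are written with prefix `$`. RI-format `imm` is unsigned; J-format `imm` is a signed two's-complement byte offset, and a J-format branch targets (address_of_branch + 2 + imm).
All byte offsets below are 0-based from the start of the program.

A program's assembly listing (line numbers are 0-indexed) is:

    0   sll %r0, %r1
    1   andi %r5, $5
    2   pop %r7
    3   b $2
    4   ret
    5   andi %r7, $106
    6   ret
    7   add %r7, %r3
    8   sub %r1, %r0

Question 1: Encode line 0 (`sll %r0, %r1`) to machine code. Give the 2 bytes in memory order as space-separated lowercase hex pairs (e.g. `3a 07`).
88 10

0. sll fields op=0x22:6|rd=0:3|rs=1:3|pad=0:4 → word 8810h → 88 10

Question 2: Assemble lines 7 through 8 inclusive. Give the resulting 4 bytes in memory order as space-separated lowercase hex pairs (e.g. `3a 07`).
7. add fields op=0x36:6|rd=7:3|rs=3:3|pad=0:4 → word dbb0h → db b0
8. sub fields op=0x3c:6|rd=1:3|rs=0:3|pad=0:4 → word f080h → f0 80

db b0 f0 80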